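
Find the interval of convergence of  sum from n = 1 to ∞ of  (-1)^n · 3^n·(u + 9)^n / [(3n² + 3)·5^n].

[-32/3, -22/3]

Apply the ratio test: |a_{n+1}| / |a_n| = [(3n² + 3)/(3(n+1)² + 3)] · 3/5, which tends to 3/5 as n → ∞.
Thus R = 1/(3/5) = 5/3.
Endpoint u = -22/3: absolute convergence follows by limit comparison with Σ 1/n².
At u = -32/3: the series is dominated by a constant times Σ 1/n², which converges (p = 2 > 1).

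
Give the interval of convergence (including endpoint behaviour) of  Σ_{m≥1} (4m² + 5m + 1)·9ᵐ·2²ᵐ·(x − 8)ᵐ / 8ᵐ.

(70/9, 74/9)

Apply the ratio test: |a_{m+1}| / |a_m| = [(4(m+1)² + 5(m+1) + 1)/(4m² + 5m + 1)] · 9·4/8, which tends to 9/2 as m → ∞.
Convergence for |x − 8| · 9/2 < 1, i.e. |x − 8| < 2/9. So R = 2/9.
Endpoint x = 74/9: the terms do not tend to 0, so the series diverges.
Check x = 70/9: the m-th term does not approach 0; divergence by the term test.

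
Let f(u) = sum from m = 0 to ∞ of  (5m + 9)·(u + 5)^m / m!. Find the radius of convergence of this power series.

R = ∞

By the ratio test, |a_{m+1}/a_m| = (5(m+1) + 9)/(5m + 9) · 1/(m+1) → 0.
The limit is 0, so the series converges for all u; R = ∞.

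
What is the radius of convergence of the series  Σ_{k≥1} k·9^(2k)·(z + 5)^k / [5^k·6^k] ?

Ratio test: |a_{k+1}/a_k| = [(k+1)/k] · 81/(5·6) → 27/10 as k → ∞.
The series converges when 27/10 · |z + 5| < 1, giving R = 10/27.

R = 10/27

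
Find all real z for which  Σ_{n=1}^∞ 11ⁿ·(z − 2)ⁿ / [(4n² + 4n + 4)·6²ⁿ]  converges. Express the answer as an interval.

[-14/11, 58/11]

The ratio of consecutive coefficients is [(4n² + 4n + 4)/(4(n+1)² + 4(n+1) + 4)] · 11/36 → 11/36.
Thus R = 1/(11/36) = 36/11.
At z = 58/11: the terms are on the order of 1/n², so the series converges absolutely by comparison with the p-series (p = 2 > 1).
Endpoint z = -14/11: the series is dominated by a constant times Σ 1/n², which converges (p = 2 > 1).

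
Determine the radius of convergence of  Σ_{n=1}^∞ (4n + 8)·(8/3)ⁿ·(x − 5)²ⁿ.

By the ratio test, |a_{n+1}/a_n| = [(4(n+1) + 8)/(4n + 8)] · 8/3 → 8/3.
Writing y = (x − 5)², the series in y has radius 3/8, so |x − 5| < √(3/8) and R = √6/4.

R = √6/4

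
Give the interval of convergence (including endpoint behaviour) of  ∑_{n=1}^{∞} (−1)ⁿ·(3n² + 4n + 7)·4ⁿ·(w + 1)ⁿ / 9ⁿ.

By the ratio test, |a_{n+1}/a_n| = [(3(n+1)² + 4(n+1) + 7)/(3n² + 4n + 7)] · 4/9 → 4/9.
Convergence for |w + 1| · 4/9 < 1, i.e. |w + 1| < 9/4. So R = 9/4.
At w = 5/4: the terms do not tend to 0, so the series diverges.
When w = -13/4, the terms have absolute value of order n², which does not tend to 0, so the series diverges by the divergence test.

(-13/4, 5/4)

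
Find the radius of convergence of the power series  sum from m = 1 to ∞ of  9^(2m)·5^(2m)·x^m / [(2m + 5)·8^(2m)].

The ratio of consecutive coefficients is [(2m + 5)/(2(m+1) + 5)] · 81·25/64 → 2025/64.
Thus R = 1/(2025/64) = 64/2025.

R = 64/2025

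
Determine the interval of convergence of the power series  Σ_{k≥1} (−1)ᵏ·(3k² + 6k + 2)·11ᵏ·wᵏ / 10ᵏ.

(-10/11, 10/11)

The ratio of consecutive coefficients is [(3(k+1)² + 6(k+1) + 2)/(3k² + 6k + 2)] · 11/10 → 11/10.
The series converges when 11/10 · |w| < 1, giving R = 10/11.
At w = 10/11: the terms do not tend to 0, so the series diverges.
Endpoint w = -10/11: the terms do not tend to 0, so the series diverges.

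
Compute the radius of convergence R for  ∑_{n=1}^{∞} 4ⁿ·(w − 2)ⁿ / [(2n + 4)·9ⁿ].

The ratio of consecutive coefficients is [(2n + 4)/(2(n+1) + 4)] · 4/9 → 4/9.
The series converges when 4/9 · |w − 2| < 1, giving R = 9/4.

R = 9/4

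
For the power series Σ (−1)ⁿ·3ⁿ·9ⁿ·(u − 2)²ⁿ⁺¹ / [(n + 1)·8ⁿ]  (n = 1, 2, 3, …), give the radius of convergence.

R = 2√6/9

Ratio test: |a_{n+1}/a_n| = [(n + 1)/((n+1) + 1)] · 3·9/8 → 27/8 as n → ∞.
Since the exponent of (u − 2) increases by 2 each term, convergence requires |u − 2|² < 8/27, hence R = 2√6/9.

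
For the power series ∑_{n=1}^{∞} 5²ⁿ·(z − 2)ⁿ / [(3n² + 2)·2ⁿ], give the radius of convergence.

Apply the ratio test: |a_{n+1}| / |a_n| = [(3n² + 2)/(3(n+1)² + 2)] · 25/2, which tends to 25/2 as n → ∞.
Convergence for |z − 2| · 25/2 < 1, i.e. |z − 2| < 2/25. So R = 2/25.

R = 2/25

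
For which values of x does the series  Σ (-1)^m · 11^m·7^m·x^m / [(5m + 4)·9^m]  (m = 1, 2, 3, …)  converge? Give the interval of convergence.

(-9/77, 9/77]

By the ratio test, |a_{m+1}/a_m| = [(5m + 4)/(5(m+1) + 4)] · 11·7/9 → 77/9.
Hence the series converges for |x| < 1/(77/9) = 9/77, so the radius of convergence is 9/77.
When x = 9/77, the terms alternate in sign and decrease monotonically to 0 in absolute value (size ~ c/m), so the alternating series test gives convergence.
At x = -9/77: the terms are asymptotic to a nonzero constant times 1/m, so the series diverges by limit comparison with Σ 1/m.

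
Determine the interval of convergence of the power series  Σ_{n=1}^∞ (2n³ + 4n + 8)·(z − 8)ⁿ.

By the ratio test, |a_{n+1}/a_n| = (2(n+1)³ + 4(n+1) + 8)/(2n³ + 4n + 8) → 1.
So the series converges when |z − 8| < 1 and diverges when |z − 8| > 1; R = 1.
Endpoint z = 9: the n-th term does not approach 0; divergence by the term test.
When z = 7, the n-th term does not approach 0; divergence by the term test.

(7, 9)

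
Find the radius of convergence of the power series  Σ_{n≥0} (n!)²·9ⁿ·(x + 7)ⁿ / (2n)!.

By the ratio test, |a_{n+1}/a_n| = (n+1)²/[(2n+1)·(2n+2)] · 9 → 9/4.
Convergence for |x + 7| · 9/4 < 1, i.e. |x + 7| < 4/9. So R = 4/9.

R = 4/9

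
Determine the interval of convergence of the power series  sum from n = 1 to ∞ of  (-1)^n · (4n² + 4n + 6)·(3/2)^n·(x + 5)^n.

(-17/3, -13/3)

By the ratio test, |a_{n+1}/a_n| = [(4(n+1)² + 4(n+1) + 6)/(4n² + 4n + 6)] · 3/2 → 3/2.
Hence the series converges for |x + 5| < 1/(3/2) = 2/3, so the radius of convergence is 2/3.
When x = -13/3, the n-th term does not approach 0; divergence by the term test.
Check x = -17/3: the terms do not tend to 0, so the series diverges.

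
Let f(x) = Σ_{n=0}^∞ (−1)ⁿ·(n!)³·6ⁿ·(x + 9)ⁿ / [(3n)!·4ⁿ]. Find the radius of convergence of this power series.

R = 18

The ratio of consecutive coefficients is (n+1)³/[(3n+1)·(3n+2)·(3n+3)] · 6/4 → 1/18.
Hence the series converges for |x + 9| < 1/(1/18) = 18, so the radius of convergence is 18.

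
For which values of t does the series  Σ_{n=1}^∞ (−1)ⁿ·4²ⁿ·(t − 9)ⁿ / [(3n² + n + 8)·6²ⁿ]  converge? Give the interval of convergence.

By the ratio test, |a_{n+1}/a_n| = [(3n² + n + 8)/(3(n+1)² + (n+1) + 8)] · 16/36 → 4/9.
Hence the series converges for |t − 9| < 1/(4/9) = 9/4, so the radius of convergence is 9/4.
When t = 45/4, the series is dominated by a constant times Σ 1/n², which converges (p = 2 > 1).
Check t = 27/4: absolute convergence follows by limit comparison with Σ 1/n².

[27/4, 45/4]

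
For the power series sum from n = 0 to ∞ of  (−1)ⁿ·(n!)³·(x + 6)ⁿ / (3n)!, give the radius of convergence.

R = 27

The ratio of consecutive coefficients is (n+1)³/[(3n+1)·(3n+2)·(3n+3)] → 1/27.
Thus R = 1/(1/27) = 27.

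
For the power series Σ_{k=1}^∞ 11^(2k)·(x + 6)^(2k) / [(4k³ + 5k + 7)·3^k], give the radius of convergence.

R = √3/11

Ratio test: |a_{k+1}/a_k| = [(4k³ + 5k + 7)/(4(k+1)³ + 5(k+1) + 7)] · 121/3 → 121/3 as k → ∞.
Successive powers of (x + 6) differ by 2, so the series converges when |x + 6|² · 121/3 < 1, i.e. |x + 6| < √(3/121). So R = √3/11.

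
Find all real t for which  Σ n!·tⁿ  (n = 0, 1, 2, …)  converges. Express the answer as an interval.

{0}

By the ratio test, |a_{n+1}/a_n| = (n+1) → ∞.
The ratio grows without bound, so the series diverges whenever t ≠ 0; it converges only at t = 0. R = 0.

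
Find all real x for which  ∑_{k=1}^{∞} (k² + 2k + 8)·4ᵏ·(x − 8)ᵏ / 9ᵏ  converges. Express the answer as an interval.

The ratio of consecutive coefficients is [((k+1)² + 2(k+1) + 8)/(k² + 2k + 8)] · 4/9 → 4/9.
Hence the series converges for |x − 8| < 1/(4/9) = 9/4, so the radius of convergence is 9/4.
Endpoint x = 41/4: the terms have absolute value of order k², which does not tend to 0, so the series diverges by the divergence test.
Check x = 23/4: the k-th term does not approach 0; divergence by the term test.

(23/4, 41/4)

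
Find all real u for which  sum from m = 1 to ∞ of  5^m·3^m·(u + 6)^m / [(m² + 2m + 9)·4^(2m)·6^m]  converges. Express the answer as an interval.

[-62/5, 2/5]

By the ratio test, |a_{m+1}/a_m| = [(m² + 2m + 9)/((m+1)² + 2(m+1) + 9)] · 5·3/(16·6) → 5/32.
Convergence for |u + 6| · 5/32 < 1, i.e. |u + 6| < 32/5. So R = 32/5.
When u = 2/5, the terms are on the order of 1/m², so the series converges absolutely by comparison with the p-series (p = 2 > 1).
Endpoint u = -62/5: the terms are on the order of 1/m², so the series converges absolutely by comparison with the p-series (p = 2 > 1).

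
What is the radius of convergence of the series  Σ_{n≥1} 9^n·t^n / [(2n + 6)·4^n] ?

Apply the ratio test: |a_{n+1}| / |a_n| = [(2n + 6)/(2(n+1) + 6)] · 9/4, which tends to 9/4 as n → ∞.
The series converges when 9/4 · |t| < 1, giving R = 4/9.

R = 4/9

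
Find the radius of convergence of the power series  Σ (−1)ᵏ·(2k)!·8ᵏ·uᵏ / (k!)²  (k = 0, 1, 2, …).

R = 1/32

Apply the ratio test: |a_{k+1}| / |a_k| = (2k+1)·(2k+2)/(k+1)² · 8, which tends to 32 as k → ∞.
Convergence for |u| · 32 < 1, i.e. |u| < 1/32. So R = 1/32.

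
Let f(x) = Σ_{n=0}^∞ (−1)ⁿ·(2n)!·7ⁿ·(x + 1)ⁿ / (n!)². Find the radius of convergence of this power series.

R = 1/28

The ratio of consecutive coefficients is (2n+1)·(2n+2)/(n+1)² · 7 → 28.
Hence the series converges for |x + 1| < 1/(28) = 1/28, so the radius of convergence is 1/28.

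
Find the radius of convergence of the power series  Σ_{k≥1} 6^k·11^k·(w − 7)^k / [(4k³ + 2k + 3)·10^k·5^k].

By the ratio test, |a_{k+1}/a_k| = [(4k³ + 2k + 3)/(4(k+1)³ + 2(k+1) + 3)] · 6·11/(10·5) → 33/25.
The series converges when 33/25 · |w − 7| < 1, giving R = 25/33.

R = 25/33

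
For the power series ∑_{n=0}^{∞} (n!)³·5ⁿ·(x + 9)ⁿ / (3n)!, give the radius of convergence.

The ratio of consecutive coefficients is (n+1)³/[(3n+1)·(3n+2)·(3n+3)] · 5 → 5/27.
Thus R = 1/(5/27) = 27/5.

R = 27/5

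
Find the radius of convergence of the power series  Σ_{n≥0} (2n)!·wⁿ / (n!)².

R = 1/4

By the ratio test, |a_{n+1}/a_n| = (2n+1)·(2n+2)/(n+1)² → 4.
Convergence for |w| · 4 < 1, i.e. |w| < 1/4. So R = 1/4.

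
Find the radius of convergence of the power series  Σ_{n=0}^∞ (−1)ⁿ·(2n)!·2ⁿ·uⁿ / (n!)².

R = 1/8

By the ratio test, |a_{n+1}/a_n| = (2n+1)·(2n+2)/(n+1)² · 2 → 8.
Hence the series converges for |u| < 1/(8) = 1/8, so the radius of convergence is 1/8.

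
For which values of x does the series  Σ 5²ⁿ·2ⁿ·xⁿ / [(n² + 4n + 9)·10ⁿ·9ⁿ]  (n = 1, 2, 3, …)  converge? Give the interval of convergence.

Ratio test: |a_{n+1}/a_n| = [(n² + 4n + 9)/((n+1)² + 4(n+1) + 9)] · 25·2/(10·9) → 5/9 as n → ∞.
Hence the series converges for |x| < 1/(5/9) = 9/5, so the radius of convergence is 9/5.
At x = 9/5: the series is dominated by a constant times Σ 1/n², which converges (p = 2 > 1).
When x = -9/5, the terms are on the order of 1/n², so the series converges absolutely by comparison with the p-series (p = 2 > 1).

[-9/5, 9/5]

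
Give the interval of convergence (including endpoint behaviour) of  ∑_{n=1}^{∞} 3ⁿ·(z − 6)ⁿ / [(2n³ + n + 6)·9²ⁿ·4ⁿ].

[-102, 114]

By the ratio test, |a_{n+1}/a_n| = [(2n³ + n + 6)/(2(n+1)³ + (n+1) + 6)] · 3/(81·4) → 1/108.
Hence the series converges for |z − 6| < 1/(1/108) = 108, so the radius of convergence is 108.
When z = 114, the series is dominated by a constant times Σ 1/n³, which converges (p = 3 > 1).
Endpoint z = -102: the terms are on the order of 1/n³, so the series converges absolutely by comparison with the p-series (p = 3 > 1).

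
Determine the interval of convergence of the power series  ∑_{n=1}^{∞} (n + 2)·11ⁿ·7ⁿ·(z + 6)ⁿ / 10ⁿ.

(-472/77, -452/77)

The ratio of consecutive coefficients is [((n+1) + 2)/(n + 2)] · 11·7/10 → 77/10.
Convergence for |z + 6| · 77/10 < 1, i.e. |z + 6| < 10/77. So R = 10/77.
At z = -452/77: the n-th term does not approach 0; divergence by the term test.
Check z = -472/77: the terms do not tend to 0, so the series diverges.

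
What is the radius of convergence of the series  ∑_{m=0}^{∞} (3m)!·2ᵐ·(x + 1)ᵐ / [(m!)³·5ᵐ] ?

R = 5/54

The ratio of consecutive coefficients is (3m+1)·(3m+2)·(3m+3)/(m+1)³ · 2/5 → 54/5.
Hence the series converges for |x + 1| < 1/(54/5) = 5/54, so the radius of convergence is 5/54.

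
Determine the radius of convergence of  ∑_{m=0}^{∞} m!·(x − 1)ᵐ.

R = 0

The ratio of consecutive coefficients is (m+1) → ∞.
The ratio grows without bound, so the series diverges whenever (x − 1) ≠ 0; it converges only at x = 1. R = 0.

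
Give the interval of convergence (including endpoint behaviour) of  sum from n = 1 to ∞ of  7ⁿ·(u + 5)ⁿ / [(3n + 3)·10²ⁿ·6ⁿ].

[-635/7, 565/7)

By the ratio test, |a_{n+1}/a_n| = [(3n + 3)/(3(n+1) + 3)] · 7/(100·6) → 7/600.
Convergence for |u + 5| · 7/600 < 1, i.e. |u + 5| < 600/7. So R = 600/7.
Endpoint u = 565/7: the terms behave like c/n; limit comparison with the harmonic series gives divergence.
When u = -635/7, an alternating series whose terms decrease to 0 in absolute value, so it converges by the Leibniz criterion.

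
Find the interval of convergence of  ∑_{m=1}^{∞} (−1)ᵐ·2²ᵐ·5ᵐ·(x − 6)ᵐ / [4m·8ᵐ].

(28/5, 32/5]

The ratio of consecutive coefficients is [4m/4(m+1)] · 4·5/8 → 5/2.
Thus R = 1/(5/2) = 2/5.
Check x = 32/5: the terms alternate in sign and decrease monotonically to 0 in absolute value (size ~ c/m), so the alternating series test gives convergence.
Endpoint x = 28/5: comparison with the harmonic series Σ 1/m shows the series diverges.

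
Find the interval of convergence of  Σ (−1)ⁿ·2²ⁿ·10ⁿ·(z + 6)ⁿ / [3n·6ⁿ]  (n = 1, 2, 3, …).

Ratio test: |a_{n+1}/a_n| = [3n/3(n+1)] · 4·10/6 → 20/3 as n → ∞.
Thus R = 1/(20/3) = 3/20.
At z = -117/20: convergence follows from the alternating series test (terms decrease monotonically to 0).
When z = -123/20, comparison with the harmonic series Σ 1/n shows the series diverges.

(-123/20, -117/20]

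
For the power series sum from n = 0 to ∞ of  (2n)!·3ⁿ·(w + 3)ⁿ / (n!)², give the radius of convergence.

Apply the ratio test: |a_{n+1}| / |a_n| = (2n+1)·(2n+2)/(n+1)² · 3, which tends to 12 as n → ∞.
Convergence for |w + 3| · 12 < 1, i.e. |w + 3| < 1/12. So R = 1/12.

R = 1/12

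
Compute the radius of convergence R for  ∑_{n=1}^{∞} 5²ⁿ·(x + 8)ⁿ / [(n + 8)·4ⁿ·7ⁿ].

By the ratio test, |a_{n+1}/a_n| = [(n + 8)/((n+1) + 8)] · 25/(4·7) → 25/28.
Convergence for |x + 8| · 25/28 < 1, i.e. |x + 8| < 28/25. So R = 28/25.

R = 28/25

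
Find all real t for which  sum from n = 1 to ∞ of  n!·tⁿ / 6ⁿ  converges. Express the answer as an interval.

{0}

The ratio of consecutive coefficients is (n+1) · 1/6 → ∞.
The ratio grows without bound, so the series diverges whenever t ≠ 0; it converges only at t = 0. R = 0.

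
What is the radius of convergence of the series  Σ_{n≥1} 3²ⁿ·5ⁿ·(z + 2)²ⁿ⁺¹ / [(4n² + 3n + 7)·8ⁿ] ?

By the ratio test, |a_{n+1}/a_n| = [(4n² + 3n + 7)/(4(n+1)² + 3(n+1) + 7)] · 9·5/8 → 45/8.
Writing y = (z + 2)², the series in y has radius 8/45, so |z + 2| < √(8/45) and R = 2√10/15.

R = 2√10/15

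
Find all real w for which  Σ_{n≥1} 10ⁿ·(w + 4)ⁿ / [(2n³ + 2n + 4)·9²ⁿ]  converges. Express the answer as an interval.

[-121/10, 41/10]

By the ratio test, |a_{n+1}/a_n| = [(2n³ + 2n + 4)/(2(n+1)³ + 2(n+1) + 4)] · 10/81 → 10/81.
The series converges when 10/81 · |w + 4| < 1, giving R = 81/10.
Endpoint w = 41/10: absolute convergence follows by limit comparison with Σ 1/n³.
Endpoint w = -121/10: absolute convergence follows by limit comparison with Σ 1/n³.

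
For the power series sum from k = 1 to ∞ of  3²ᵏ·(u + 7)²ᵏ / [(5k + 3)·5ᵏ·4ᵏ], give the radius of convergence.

Apply the ratio test: |a_{k+1}| / |a_k| = [(5k + 3)/(5(k+1) + 3)] · 9/(5·4), which tends to 9/20 as k → ∞.
Since the exponent of (u + 7) increases by 2 each term, convergence requires |u + 7|² < 20/9, hence R = 2√5/3.

R = 2√5/3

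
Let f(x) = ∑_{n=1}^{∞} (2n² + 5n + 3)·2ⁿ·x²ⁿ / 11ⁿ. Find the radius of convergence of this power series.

Apply the ratio test: |a_{n+1}| / |a_n| = [(2(n+1)² + 5(n+1) + 3)/(2n² + 5n + 3)] · 2/11, which tends to 2/11 as n → ∞.
Since the exponent of x increases by 2 each term, convergence requires |x|² < 11/2, hence R = √22/2.

R = √22/2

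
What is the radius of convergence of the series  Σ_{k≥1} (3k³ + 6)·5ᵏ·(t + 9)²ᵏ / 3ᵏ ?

R = √15/5

Ratio test: |a_{k+1}/a_k| = [(3(k+1)³ + 6)/(3k³ + 6)] · 5/3 → 5/3 as k → ∞.
Since the exponent of (t + 9) increases by 2 each term, convergence requires |t + 9|² < 3/5, hence R = √15/5.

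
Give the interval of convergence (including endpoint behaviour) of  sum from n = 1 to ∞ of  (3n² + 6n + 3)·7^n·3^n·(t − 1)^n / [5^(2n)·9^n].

The ratio of consecutive coefficients is [(3(n+1)² + 6(n+1) + 3)/(3n² + 6n + 3)] · 7·3/(25·9) → 7/75.
Convergence for |t − 1| · 7/75 < 1, i.e. |t − 1| < 75/7. So R = 75/7.
Endpoint t = 82/7: the terms do not tend to 0, so the series diverges.
Endpoint t = -68/7: the n-th term does not approach 0; divergence by the term test.

(-68/7, 82/7)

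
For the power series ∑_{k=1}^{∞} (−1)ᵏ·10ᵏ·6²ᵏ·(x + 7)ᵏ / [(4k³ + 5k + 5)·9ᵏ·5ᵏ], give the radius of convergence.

R = 1/8

The ratio of consecutive coefficients is [(4k³ + 5k + 5)/(4(k+1)³ + 5(k+1) + 5)] · 10·36/(9·5) → 8.
Convergence for |x + 7| · 8 < 1, i.e. |x + 7| < 1/8. So R = 1/8.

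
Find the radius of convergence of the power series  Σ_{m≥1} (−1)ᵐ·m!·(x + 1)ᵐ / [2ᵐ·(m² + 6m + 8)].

R = 0

Ratio test: |a_{m+1}/a_m| = (m+1) · 1/2 · (m² + 6m + 8)/((m+1)² + 6(m+1) + 8) → ∞ as m → ∞.
The ratio grows without bound, so the series diverges whenever (x + 1) ≠ 0; it converges only at x = -1. R = 0.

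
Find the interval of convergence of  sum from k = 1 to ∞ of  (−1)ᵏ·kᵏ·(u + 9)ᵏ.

{-9}

Root test: |a_k|^(1/k) = k → ∞.
Since the k-th root of |a_k| is unbounded, the series converges only at u = -9; R = 0.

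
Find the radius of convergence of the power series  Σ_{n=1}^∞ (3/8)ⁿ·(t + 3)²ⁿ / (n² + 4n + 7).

Ratio test: |a_{n+1}/a_n| = [(n² + 4n + 7)/((n+1)² + 4(n+1) + 7)] · 3/8 → 3/8 as n → ∞.
Since the exponent of (t + 3) increases by 2 each term, convergence requires |t + 3|² < 8/3, hence R = 2√6/3.

R = 2√6/3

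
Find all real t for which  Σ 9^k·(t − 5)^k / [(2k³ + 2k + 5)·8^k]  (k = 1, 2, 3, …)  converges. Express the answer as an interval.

[37/9, 53/9]

By the ratio test, |a_{k+1}/a_k| = [(2k³ + 2k + 5)/(2(k+1)³ + 2(k+1) + 5)] · 9/8 → 9/8.
Convergence for |t − 5| · 9/8 < 1, i.e. |t − 5| < 8/9. So R = 8/9.
Check t = 53/9: the terms are on the order of 1/k³, so the series converges absolutely by comparison with the p-series (p = 3 > 1).
Check t = 37/9: the series is dominated by a constant times Σ 1/k³, which converges (p = 3 > 1).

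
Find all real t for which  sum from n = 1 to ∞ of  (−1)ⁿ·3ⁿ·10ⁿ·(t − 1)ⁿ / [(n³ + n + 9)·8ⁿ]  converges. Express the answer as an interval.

The ratio of consecutive coefficients is [(n³ + n + 9)/((n+1)³ + (n+1) + 9)] · 3·10/8 → 15/4.
Thus R = 1/(15/4) = 4/15.
Check t = 19/15: absolute convergence follows by limit comparison with Σ 1/n³.
Endpoint t = 11/15: absolute convergence follows by limit comparison with Σ 1/n³.

[11/15, 19/15]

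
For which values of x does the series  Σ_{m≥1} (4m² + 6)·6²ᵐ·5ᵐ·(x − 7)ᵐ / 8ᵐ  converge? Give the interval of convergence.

(313/45, 317/45)

Apply the ratio test: |a_{m+1}| / |a_m| = [(4(m+1)² + 6)/(4m² + 6)] · 36·5/8, which tends to 45/2 as m → ∞.
Hence the series converges for |x − 7| < 1/(45/2) = 2/45, so the radius of convergence is 2/45.
Endpoint x = 317/45: the m-th term does not approach 0; divergence by the term test.
Check x = 313/45: the m-th term does not approach 0; divergence by the term test.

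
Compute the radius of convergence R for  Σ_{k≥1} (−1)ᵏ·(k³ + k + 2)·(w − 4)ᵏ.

R = 1

Apply the ratio test: |a_{k+1}| / |a_k| = ((k+1)³ + (k+1) + 2)/(k³ + k + 2), which tends to 1 as k → ∞.
Hence R = 1.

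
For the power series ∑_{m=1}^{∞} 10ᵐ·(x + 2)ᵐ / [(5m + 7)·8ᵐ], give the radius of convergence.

Ratio test: |a_{m+1}/a_m| = [(5m + 7)/(5(m+1) + 7)] · 10/8 → 5/4 as m → ∞.
Convergence for |x + 2| · 5/4 < 1, i.e. |x + 2| < 4/5. So R = 4/5.

R = 4/5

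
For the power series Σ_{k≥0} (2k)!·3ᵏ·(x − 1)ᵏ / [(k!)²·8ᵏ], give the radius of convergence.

Apply the ratio test: |a_{k+1}| / |a_k| = (2k+1)·(2k+2)/(k+1)² · 3/8, which tends to 3/2 as k → ∞.
The series converges when 3/2 · |x − 1| < 1, giving R = 2/3.

R = 2/3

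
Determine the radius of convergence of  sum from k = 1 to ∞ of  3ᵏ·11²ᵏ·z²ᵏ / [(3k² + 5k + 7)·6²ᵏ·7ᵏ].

Ratio test: |a_{k+1}/a_k| = [(3k² + 5k + 7)/(3(k+1)² + 5(k+1) + 7)] · 3·121/(36·7) → 121/84 as k → ∞.
Since the exponent of z increases by 2 each term, convergence requires |z|² < 84/121, hence R = 2√21/11.

R = 2√21/11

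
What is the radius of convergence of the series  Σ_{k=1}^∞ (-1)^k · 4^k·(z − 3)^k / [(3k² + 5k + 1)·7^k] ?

R = 7/4

Ratio test: |a_{k+1}/a_k| = [(3k² + 5k + 1)/(3(k+1)² + 5(k+1) + 1)] · 4/7 → 4/7 as k → ∞.
Thus R = 1/(4/7) = 7/4.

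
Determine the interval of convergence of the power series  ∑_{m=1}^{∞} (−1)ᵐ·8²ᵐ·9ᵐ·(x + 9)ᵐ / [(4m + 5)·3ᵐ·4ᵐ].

Ratio test: |a_{m+1}/a_m| = [(4m + 5)/(4(m+1) + 5)] · 64·9/(3·4) → 48 as m → ∞.
Convergence for |x + 9| · 48 < 1, i.e. |x + 9| < 1/48. So R = 1/48.
When x = -431/48, the terms alternate in sign and decrease monotonically to 0 in absolute value (size ~ c/m), so the alternating series test gives convergence.
Check x = -433/48: the terms are asymptotic to a nonzero constant times 1/m, so the series diverges by limit comparison with Σ 1/m.

(-433/48, -431/48]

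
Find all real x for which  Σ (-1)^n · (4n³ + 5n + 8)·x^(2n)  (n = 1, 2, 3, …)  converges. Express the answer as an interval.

Ratio test: |a_{n+1}/a_n| = (4(n+1)³ + 5(n+1) + 8)/(4n³ + 5n + 8) → 1 as n → ∞.
Since the exponent of x increases by 2 each term, convergence requires |x|² < 1, hence R = 1.
At x = 1: the terms do not tend to 0, so the series diverges.
Check x = -1: the terms do not tend to 0, so the series diverges.

(-1, 1)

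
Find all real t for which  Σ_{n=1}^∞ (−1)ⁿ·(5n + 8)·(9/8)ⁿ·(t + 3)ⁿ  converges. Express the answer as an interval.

By the ratio test, |a_{n+1}/a_n| = [(5(n+1) + 8)/(5n + 8)] · 9/8 → 9/8.
Thus R = 1/(9/8) = 8/9.
When t = -19/9, the terms have absolute value of order n, which does not tend to 0, so the series diverges by the divergence test.
When t = -35/9, the terms have absolute value of order n, which does not tend to 0, so the series diverges by the divergence test.

(-35/9, -19/9)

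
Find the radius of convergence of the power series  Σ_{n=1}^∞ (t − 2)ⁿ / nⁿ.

R = ∞

By the Cauchy root test, |a_n|^(1/n) = 1/n → 0.
The limit is 0 for every t, so R = ∞.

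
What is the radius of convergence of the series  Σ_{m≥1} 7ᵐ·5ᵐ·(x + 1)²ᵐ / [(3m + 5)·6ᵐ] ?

R = √210/35

Apply the ratio test: |a_{m+1}| / |a_m| = [(3m + 5)/(3(m+1) + 5)] · 7·5/6, which tends to 35/6 as m → ∞.
Writing y = (x + 1)², the series in y has radius 6/35, so |x + 1| < √(6/35) and R = √210/35.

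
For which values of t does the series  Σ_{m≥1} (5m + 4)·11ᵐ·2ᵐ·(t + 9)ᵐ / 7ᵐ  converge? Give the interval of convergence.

(-205/22, -191/22)

Apply the ratio test: |a_{m+1}| / |a_m| = [(5(m+1) + 4)/(5m + 4)] · 11·2/7, which tends to 22/7 as m → ∞.
Convergence for |t + 9| · 22/7 < 1, i.e. |t + 9| < 7/22. So R = 7/22.
Check t = -191/22: the terms do not tend to 0, so the series diverges.
At t = -205/22: the terms do not tend to 0, so the series diverges.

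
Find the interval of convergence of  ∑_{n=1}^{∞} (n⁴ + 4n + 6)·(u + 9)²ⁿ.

(-10, -8)

Ratio test: |a_{n+1}/a_n| = ((n+1)⁴ + 4(n+1) + 6)/(n⁴ + 4n + 6) → 1 as n → ∞.
Writing y = (u + 9)², the series in y has radius 1, so |u + 9| < √(1) = 1 and R = 1.
When u = -8, the terms do not tend to 0, so the series diverges.
Endpoint u = -10: the terms have absolute value of order n⁴, which does not tend to 0, so the series diverges by the divergence test.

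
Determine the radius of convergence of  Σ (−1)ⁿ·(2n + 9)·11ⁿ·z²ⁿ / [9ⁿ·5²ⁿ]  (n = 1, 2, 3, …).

R = 15√11/11

The ratio of consecutive coefficients is [(2(n+1) + 9)/(2n + 9)] · 11/(9·25) → 11/225.
Successive powers of z differ by 2, so the series converges when |z|² · 11/225 < 1, i.e. |z| < √(225/11). So R = 15√11/11.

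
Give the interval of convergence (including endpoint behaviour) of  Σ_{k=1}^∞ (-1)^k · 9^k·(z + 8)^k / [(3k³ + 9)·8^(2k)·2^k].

[-200/9, 56/9]

By the ratio test, |a_{k+1}/a_k| = [(3k³ + 9)/(3(k+1)³ + 9)] · 9/(64·2) → 9/128.
The series converges when 9/128 · |z + 8| < 1, giving R = 128/9.
Endpoint z = 56/9: the terms are on the order of 1/k³, so the series converges absolutely by comparison with the p-series (p = 3 > 1).
When z = -200/9, the terms are on the order of 1/k³, so the series converges absolutely by comparison with the p-series (p = 3 > 1).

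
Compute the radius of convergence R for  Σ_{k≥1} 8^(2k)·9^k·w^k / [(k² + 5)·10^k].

The ratio of consecutive coefficients is [(k² + 5)/((k+1)² + 5)] · 64·9/10 → 288/5.
The series converges when 288/5 · |w| < 1, giving R = 5/288.

R = 5/288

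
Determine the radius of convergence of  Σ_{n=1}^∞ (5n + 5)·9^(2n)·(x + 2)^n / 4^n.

The ratio of consecutive coefficients is [(5(n+1) + 5)/(5n + 5)] · 81/4 → 81/4.
Hence the series converges for |x + 2| < 1/(81/4) = 4/81, so the radius of convergence is 4/81.

R = 4/81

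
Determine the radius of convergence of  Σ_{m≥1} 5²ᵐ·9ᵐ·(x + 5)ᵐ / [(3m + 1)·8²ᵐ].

Ratio test: |a_{m+1}/a_m| = [(3m + 1)/(3(m+1) + 1)] · 25·9/64 → 225/64 as m → ∞.
Thus R = 1/(225/64) = 64/225.

R = 64/225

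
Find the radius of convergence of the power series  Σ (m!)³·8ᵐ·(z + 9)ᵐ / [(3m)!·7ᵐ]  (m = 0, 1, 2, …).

By the ratio test, |a_{m+1}/a_m| = (m+1)³/[(3m+1)·(3m+2)·(3m+3)] · 8/7 → 8/189.
Convergence for |z + 9| · 8/189 < 1, i.e. |z + 9| < 189/8. So R = 189/8.

R = 189/8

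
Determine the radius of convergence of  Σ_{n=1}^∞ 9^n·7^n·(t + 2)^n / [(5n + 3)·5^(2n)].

By the ratio test, |a_{n+1}/a_n| = [(5n + 3)/(5(n+1) + 3)] · 9·7/25 → 63/25.
The series converges when 63/25 · |t + 2| < 1, giving R = 25/63.

R = 25/63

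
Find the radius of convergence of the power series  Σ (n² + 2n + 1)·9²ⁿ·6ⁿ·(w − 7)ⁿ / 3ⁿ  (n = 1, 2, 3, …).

R = 1/162

The ratio of consecutive coefficients is [((n+1)² + 2(n+1) + 1)/(n² + 2n + 1)] · 81·6/3 → 162.
Convergence for |w − 7| · 162 < 1, i.e. |w − 7| < 1/162. So R = 1/162.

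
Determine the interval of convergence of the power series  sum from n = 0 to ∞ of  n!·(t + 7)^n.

The ratio of consecutive coefficients is (n+1) → ∞.
Since the ratio → ∞, the series diverges for every t ≠ -7, and R = 0.

{-7}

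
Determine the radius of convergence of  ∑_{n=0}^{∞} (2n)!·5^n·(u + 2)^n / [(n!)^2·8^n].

R = 2/5

Ratio test: |a_{n+1}/a_n| = (2n+1)·(2n+2)/(n+1)² · 5/8 → 5/2 as n → ∞.
Convergence for |u + 2| · 5/2 < 1, i.e. |u + 2| < 2/5. So R = 2/5.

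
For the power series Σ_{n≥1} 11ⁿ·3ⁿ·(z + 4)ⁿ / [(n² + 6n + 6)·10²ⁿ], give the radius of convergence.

Apply the ratio test: |a_{n+1}| / |a_n| = [(n² + 6n + 6)/((n+1)² + 6(n+1) + 6)] · 11·3/100, which tends to 33/100 as n → ∞.
Convergence for |z + 4| · 33/100 < 1, i.e. |z + 4| < 100/33. So R = 100/33.

R = 100/33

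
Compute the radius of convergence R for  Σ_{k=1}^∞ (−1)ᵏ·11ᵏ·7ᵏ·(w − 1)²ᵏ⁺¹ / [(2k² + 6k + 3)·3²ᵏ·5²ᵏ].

Ratio test: |a_{k+1}/a_k| = [(2k² + 6k + 3)/(2(k+1)² + 6(k+1) + 3)] · 11·7/(9·25) → 77/225 as k → ∞.
Since the exponent of (w − 1) increases by 2 each term, convergence requires |w − 1|² < 225/77, hence R = 15√77/77.

R = 15√77/77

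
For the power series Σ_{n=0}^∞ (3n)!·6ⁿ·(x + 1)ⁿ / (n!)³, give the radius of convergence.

The ratio of consecutive coefficients is (3n+1)·(3n+2)·(3n+3)/(n+1)³ · 6 → 162.
Convergence for |x + 1| · 162 < 1, i.e. |x + 1| < 1/162. So R = 1/162.

R = 1/162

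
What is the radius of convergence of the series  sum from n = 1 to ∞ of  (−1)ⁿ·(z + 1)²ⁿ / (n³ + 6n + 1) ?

Ratio test: |a_{n+1}/a_n| = (n³ + 6n + 1)/((n+1)³ + 6(n+1) + 1) → 1 as n → ∞.
Writing y = (z + 1)², the series in y has radius 1, so |z + 1| < √(1) = 1 and R = 1.

R = 1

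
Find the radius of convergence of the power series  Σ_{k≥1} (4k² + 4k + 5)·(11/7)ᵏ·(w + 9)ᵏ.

R = 7/11

By the ratio test, |a_{k+1}/a_k| = [(4(k+1)² + 4(k+1) + 5)/(4k² + 4k + 5)] · 11/7 → 11/7.
Thus R = 1/(11/7) = 7/11.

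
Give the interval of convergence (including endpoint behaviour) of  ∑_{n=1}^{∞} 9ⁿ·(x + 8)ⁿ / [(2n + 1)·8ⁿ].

[-80/9, -64/9)

By the ratio test, |a_{n+1}/a_n| = [(2n + 1)/(2(n+1) + 1)] · 9/8 → 9/8.
Hence the series converges for |x + 8| < 1/(9/8) = 8/9, so the radius of convergence is 8/9.
Check x = -64/9: the terms are asymptotic to a nonzero constant times 1/n, so the series diverges by limit comparison with Σ 1/n.
When x = -80/9, an alternating series whose terms decrease to 0 in absolute value, so it converges by the Leibniz criterion.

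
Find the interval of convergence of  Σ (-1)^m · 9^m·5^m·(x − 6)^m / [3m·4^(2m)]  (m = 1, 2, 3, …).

(254/45, 286/45]

Ratio test: |a_{m+1}/a_m| = [3m/3(m+1)] · 9·5/16 → 45/16 as m → ∞.
Convergence for |x − 6| · 45/16 < 1, i.e. |x − 6| < 16/45. So R = 16/45.
When x = 286/45, the terms alternate in sign and decrease monotonically to 0 in absolute value (size ~ c/m), so the alternating series test gives convergence.
Check x = 254/45: the terms are asymptotic to a nonzero constant times 1/m, so the series diverges by limit comparison with Σ 1/m.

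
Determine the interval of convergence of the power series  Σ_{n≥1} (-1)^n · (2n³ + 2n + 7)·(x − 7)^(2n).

The ratio of consecutive coefficients is (2(n+1)³ + 2(n+1) + 7)/(2n³ + 2n + 7) → 1.
Since the exponent of (x − 7) increases by 2 each term, convergence requires |x − 7|² < 1, hence R = 1.
Endpoint x = 8: the terms do not tend to 0, so the series diverges.
Check x = 6: the terms have absolute value of order n³, which does not tend to 0, so the series diverges by the divergence test.

(6, 8)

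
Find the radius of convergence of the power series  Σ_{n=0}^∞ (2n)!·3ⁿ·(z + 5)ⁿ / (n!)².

R = 1/12

By the ratio test, |a_{n+1}/a_n| = (2n+1)·(2n+2)/(n+1)² · 3 → 12.
Convergence for |z + 5| · 12 < 1, i.e. |z + 5| < 1/12. So R = 1/12.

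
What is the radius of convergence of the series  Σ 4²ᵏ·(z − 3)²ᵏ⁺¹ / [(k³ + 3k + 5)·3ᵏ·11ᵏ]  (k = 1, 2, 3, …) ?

Apply the ratio test: |a_{k+1}| / |a_k| = [(k³ + 3k + 5)/((k+1)³ + 3(k+1) + 5)] · 16/(3·11), which tends to 16/33 as k → ∞.
Successive powers of (z − 3) differ by 2, so the series converges when |z − 3|² · 16/33 < 1, i.e. |z − 3| < √(33/16). So R = √33/4.

R = √33/4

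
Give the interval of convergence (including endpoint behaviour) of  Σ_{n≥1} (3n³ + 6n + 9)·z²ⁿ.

(-1, 1)

By the ratio test, |a_{n+1}/a_n| = (3(n+1)³ + 6(n+1) + 9)/(3n³ + 6n + 9) → 1.
Since the exponent of z increases by 2 each term, convergence requires |z|² < 1, hence R = 1.
Endpoint z = 1: the n-th term does not approach 0; divergence by the term test.
Check z = -1: the n-th term does not approach 0; divergence by the term test.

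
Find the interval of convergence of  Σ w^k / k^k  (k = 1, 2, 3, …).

Root test: |a_k|^(1/k) = 1/k → 0.
Since the k-th root of |a_k| tends to 0, the series converges for all real w; R = ∞.

(−∞, ∞)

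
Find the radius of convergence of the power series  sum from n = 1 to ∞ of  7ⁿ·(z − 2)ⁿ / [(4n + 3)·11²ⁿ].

R = 121/7

The ratio of consecutive coefficients is [(4n + 3)/(4(n+1) + 3)] · 7/121 → 7/121.
Hence the series converges for |z − 2| < 1/(7/121) = 121/7, so the radius of convergence is 121/7.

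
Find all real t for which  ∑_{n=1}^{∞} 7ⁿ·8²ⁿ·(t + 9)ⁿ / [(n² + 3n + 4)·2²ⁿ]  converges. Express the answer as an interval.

[-1009/112, -1007/112]

Ratio test: |a_{n+1}/a_n| = [(n² + 3n + 4)/((n+1)² + 3(n+1) + 4)] · 7·64/4 → 112 as n → ∞.
Thus R = 1/(112) = 1/112.
When t = -1007/112, the terms are on the order of 1/n², so the series converges absolutely by comparison with the p-series (p = 2 > 1).
At t = -1009/112: the series is dominated by a constant times Σ 1/n², which converges (p = 2 > 1).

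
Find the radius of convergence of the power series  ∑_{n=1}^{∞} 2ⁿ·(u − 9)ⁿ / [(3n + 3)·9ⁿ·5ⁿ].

Apply the ratio test: |a_{n+1}| / |a_n| = [(3n + 3)/(3(n+1) + 3)] · 2/(9·5), which tends to 2/45 as n → ∞.
The series converges when 2/45 · |u − 9| < 1, giving R = 45/2.

R = 45/2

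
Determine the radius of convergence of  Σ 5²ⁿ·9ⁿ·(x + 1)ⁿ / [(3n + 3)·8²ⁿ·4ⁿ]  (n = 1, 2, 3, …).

Apply the ratio test: |a_{n+1}| / |a_n| = [(3n + 3)/(3(n+1) + 3)] · 25·9/(64·4), which tends to 225/256 as n → ∞.
Convergence for |x + 1| · 225/256 < 1, i.e. |x + 1| < 256/225. So R = 256/225.

R = 256/225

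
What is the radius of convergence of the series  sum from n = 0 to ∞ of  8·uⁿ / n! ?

By the ratio test, |a_{n+1}/a_n| = 8/8 · 1/(n+1) → 0.
The limit is 0, so the series converges for all u; R = ∞.

R = ∞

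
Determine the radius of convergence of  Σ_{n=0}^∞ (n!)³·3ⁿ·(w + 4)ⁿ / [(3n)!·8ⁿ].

By the ratio test, |a_{n+1}/a_n| = (n+1)³/[(3n+1)·(3n+2)·(3n+3)] · 3/8 → 1/72.
The series converges when 1/72 · |w + 4| < 1, giving R = 72.

R = 72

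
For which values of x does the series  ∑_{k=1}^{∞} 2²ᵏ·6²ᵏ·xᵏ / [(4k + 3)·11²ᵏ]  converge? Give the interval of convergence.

[-121/144, 121/144)

The ratio of consecutive coefficients is [(4k + 3)/(4(k+1) + 3)] · 4·36/121 → 144/121.
The series converges when 144/121 · |x| < 1, giving R = 121/144.
When x = 121/144, comparison with the harmonic series Σ 1/k shows the series diverges.
When x = -121/144, the terms alternate in sign and decrease monotonically to 0 in absolute value (size ~ c/k), so the alternating series test gives convergence.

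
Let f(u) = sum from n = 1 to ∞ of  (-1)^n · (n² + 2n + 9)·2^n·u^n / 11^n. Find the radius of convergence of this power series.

The ratio of consecutive coefficients is [((n+1)² + 2(n+1) + 9)/(n² + 2n + 9)] · 2/11 → 2/11.
Thus R = 1/(2/11) = 11/2.

R = 11/2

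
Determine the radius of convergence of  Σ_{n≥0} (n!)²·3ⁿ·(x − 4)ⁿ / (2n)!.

R = 4/3

Ratio test: |a_{n+1}/a_n| = (n+1)²/[(2n+1)·(2n+2)] · 3 → 3/4 as n → ∞.
Convergence for |x − 4| · 3/4 < 1, i.e. |x − 4| < 4/3. So R = 4/3.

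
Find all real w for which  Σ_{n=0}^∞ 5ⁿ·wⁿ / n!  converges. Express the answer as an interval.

(−∞, ∞)

Ratio test: |a_{n+1}/a_n| = 5 · 1/(n+1) → 0 as n → ∞.
Since the limit is 0 < 1 for every w, the series converges on all of ℝ and R = ∞.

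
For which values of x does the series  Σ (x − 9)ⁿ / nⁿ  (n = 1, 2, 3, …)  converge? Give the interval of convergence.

Applying the root test, |a_n|^(1/n) = 1/n → 0.
Since the n-th root of |a_n| tends to 0, the series converges for all real x; R = ∞.

(−∞, ∞)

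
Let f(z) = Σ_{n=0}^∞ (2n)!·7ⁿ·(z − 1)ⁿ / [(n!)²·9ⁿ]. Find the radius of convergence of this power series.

Ratio test: |a_{n+1}/a_n| = (2n+1)·(2n+2)/(n+1)² · 7/9 → 28/9 as n → ∞.
The series converges when 28/9 · |z − 1| < 1, giving R = 9/28.

R = 9/28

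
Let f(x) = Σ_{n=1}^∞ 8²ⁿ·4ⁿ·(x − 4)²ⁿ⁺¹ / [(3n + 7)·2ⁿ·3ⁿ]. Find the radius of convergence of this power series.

By the ratio test, |a_{n+1}/a_n| = [(3n + 7)/(3(n+1) + 7)] · 64·4/(2·3) → 128/3.
Successive powers of (x − 4) differ by 2, so the series converges when |x − 4|² · 128/3 < 1, i.e. |x − 4| < √(3/128). So R = √6/16.

R = √6/16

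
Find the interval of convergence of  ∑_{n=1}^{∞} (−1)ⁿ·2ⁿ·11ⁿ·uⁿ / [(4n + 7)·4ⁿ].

(-2/11, 2/11]

Apply the ratio test: |a_{n+1}| / |a_n| = [(4n + 7)/(4(n+1) + 7)] · 2·11/4, which tends to 11/2 as n → ∞.
The series converges when 11/2 · |u| < 1, giving R = 2/11.
Check u = 2/11: the terms alternate in sign and decrease monotonically to 0 in absolute value (size ~ c/n), so the alternating series test gives convergence.
Endpoint u = -2/11: comparison with the harmonic series Σ 1/n shows the series diverges.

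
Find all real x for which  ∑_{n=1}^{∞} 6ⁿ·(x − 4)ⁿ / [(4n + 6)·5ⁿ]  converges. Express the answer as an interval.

By the ratio test, |a_{n+1}/a_n| = [(4n + 6)/(4(n+1) + 6)] · 6/5 → 6/5.
The series converges when 6/5 · |x − 4| < 1, giving R = 5/6.
Check x = 29/6: the terms are asymptotic to a nonzero constant times 1/n, so the series diverges by limit comparison with Σ 1/n.
When x = 19/6, convergence follows from the alternating series test (terms decrease monotonically to 0).

[19/6, 29/6)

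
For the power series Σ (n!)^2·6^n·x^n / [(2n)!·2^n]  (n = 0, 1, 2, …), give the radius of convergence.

R = 4/3

The ratio of consecutive coefficients is (n+1)²/[(2n+1)·(2n+2)] · 6/2 → 3/4.
Thus R = 1/(3/4) = 4/3.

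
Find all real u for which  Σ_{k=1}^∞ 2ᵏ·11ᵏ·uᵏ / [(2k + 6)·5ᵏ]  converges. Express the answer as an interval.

Ratio test: |a_{k+1}/a_k| = [(2k + 6)/(2(k+1) + 6)] · 2·11/5 → 22/5 as k → ∞.
Hence the series converges for |u| < 1/(22/5) = 5/22, so the radius of convergence is 5/22.
At u = 5/22: comparison with the harmonic series Σ 1/k shows the series diverges.
Check u = -5/22: the terms alternate in sign and decrease monotonically to 0 in absolute value (size ~ c/k), so the alternating series test gives convergence.

[-5/22, 5/22)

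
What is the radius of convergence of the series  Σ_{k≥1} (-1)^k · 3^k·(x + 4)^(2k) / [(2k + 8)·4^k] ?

R = 2√3/3

Ratio test: |a_{k+1}/a_k| = [(2k + 8)/(2(k+1) + 8)] · 3/4 → 3/4 as k → ∞.
Successive powers of (x + 4) differ by 2, so the series converges when |x + 4|² · 3/4 < 1, i.e. |x + 4| < √(4/3). So R = 2√3/3.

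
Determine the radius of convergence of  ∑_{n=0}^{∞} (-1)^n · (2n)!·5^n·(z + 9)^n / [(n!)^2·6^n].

Apply the ratio test: |a_{n+1}| / |a_n| = (2n+1)·(2n+2)/(n+1)² · 5/6, which tends to 10/3 as n → ∞.
Thus R = 1/(10/3) = 3/10.

R = 3/10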